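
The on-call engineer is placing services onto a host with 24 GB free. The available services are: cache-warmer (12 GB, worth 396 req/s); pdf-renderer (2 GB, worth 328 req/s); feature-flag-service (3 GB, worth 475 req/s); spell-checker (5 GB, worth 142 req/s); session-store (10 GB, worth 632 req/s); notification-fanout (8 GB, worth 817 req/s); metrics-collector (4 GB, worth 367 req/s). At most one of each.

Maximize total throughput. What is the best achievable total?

2252

A density-first pass picks pdf-renderer + feature-flag-service + spell-checker + notification-fanout + metrics-collector — 2129 at 22 GB.
Replace spell-checker and metrics-collector with session-store: the trade gains 123 net, giving 2252 at 23 GB.
An exhaustive check of the 128 subsets confirms 2252.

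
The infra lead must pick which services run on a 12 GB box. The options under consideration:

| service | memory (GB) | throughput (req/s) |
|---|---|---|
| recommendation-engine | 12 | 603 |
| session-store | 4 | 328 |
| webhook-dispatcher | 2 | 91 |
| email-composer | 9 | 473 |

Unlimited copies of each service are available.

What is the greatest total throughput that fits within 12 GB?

984

Ranking by ratio (throughput/GB): session-store 82.00, email-composer 52.56, recommendation-engine 50.25.
Taking 3×session-store: 12 GB used, 984 in throughput.
Nothing else within 12 GB beats 984.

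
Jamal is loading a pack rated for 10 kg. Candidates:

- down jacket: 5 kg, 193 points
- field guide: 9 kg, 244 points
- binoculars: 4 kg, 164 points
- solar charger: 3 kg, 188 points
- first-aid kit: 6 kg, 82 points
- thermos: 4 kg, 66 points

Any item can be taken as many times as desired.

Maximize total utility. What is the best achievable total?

By utility per kg: solar charger 62.67, binoculars 41.00, down jacket 38.60, field guide 27.11 lead.
Best packing: 3×solar charger — 9 kg, 564 total.
The spare 1 kg is too small for any remaining item, and no exchange beats 564.

564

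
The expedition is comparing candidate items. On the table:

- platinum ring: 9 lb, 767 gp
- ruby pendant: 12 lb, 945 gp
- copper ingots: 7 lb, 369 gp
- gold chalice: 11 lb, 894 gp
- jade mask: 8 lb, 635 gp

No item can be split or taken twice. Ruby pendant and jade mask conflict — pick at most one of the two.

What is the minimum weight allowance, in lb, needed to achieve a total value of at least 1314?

Minimise lb subject to total value ≥ 1314.
Taking platinum ring + jade mask gives 1402 (≥ 1314) for 17 lb.
Any bundle with less than 17 lb falls short of 1314.

17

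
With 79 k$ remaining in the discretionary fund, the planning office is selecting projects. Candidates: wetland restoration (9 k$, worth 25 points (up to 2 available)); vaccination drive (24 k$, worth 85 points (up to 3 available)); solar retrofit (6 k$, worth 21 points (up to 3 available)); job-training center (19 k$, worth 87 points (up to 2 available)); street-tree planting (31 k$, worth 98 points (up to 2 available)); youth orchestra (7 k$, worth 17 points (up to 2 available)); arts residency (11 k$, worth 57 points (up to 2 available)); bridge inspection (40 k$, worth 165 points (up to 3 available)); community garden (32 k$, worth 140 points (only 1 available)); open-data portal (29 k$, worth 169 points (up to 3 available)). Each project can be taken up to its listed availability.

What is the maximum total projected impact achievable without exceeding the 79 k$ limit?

Filling by ratio: solar retrofit + arts residency + 2×open-data portal for 416, with 4 k$ left unused.
Replace solar retrofit and arts residency with job-training center: the trade gains 9 net, giving 425 at 77 k$.

425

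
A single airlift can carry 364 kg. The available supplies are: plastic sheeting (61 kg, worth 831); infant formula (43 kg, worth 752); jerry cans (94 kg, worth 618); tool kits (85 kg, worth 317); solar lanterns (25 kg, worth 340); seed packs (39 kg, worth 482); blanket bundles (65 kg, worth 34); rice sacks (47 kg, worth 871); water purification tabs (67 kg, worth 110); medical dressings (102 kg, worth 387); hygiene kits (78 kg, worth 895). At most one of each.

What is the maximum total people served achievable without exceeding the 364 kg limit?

4449

Density check — rice sacks 18.53, infant formula 17.49, plastic sheeting 13.62, solar lanterns 13.60 are the best per kg.
Taking the top-ratio supplies first gives plastic sheeting + infant formula + solar lanterns + seed packs + rice sacks + water purification tabs + hygiene kits for 4281 (360 kg).
The 92 kg tied up in solar lanterns and water purification tabs is better spent on jerry cans — total rises to 4449 (362 kg).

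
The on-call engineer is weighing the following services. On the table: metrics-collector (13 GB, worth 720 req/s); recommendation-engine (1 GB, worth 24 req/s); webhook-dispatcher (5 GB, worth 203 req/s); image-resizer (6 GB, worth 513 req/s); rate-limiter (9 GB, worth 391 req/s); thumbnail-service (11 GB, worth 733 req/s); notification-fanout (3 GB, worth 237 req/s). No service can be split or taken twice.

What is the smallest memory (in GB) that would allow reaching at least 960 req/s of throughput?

14

Need the lightest bundle worth ≥ 960.
Taking thumbnail-service + notification-fanout gives 970 (≥ 960) for 14 GB.
Below 14 GB the best achievable stays under 960.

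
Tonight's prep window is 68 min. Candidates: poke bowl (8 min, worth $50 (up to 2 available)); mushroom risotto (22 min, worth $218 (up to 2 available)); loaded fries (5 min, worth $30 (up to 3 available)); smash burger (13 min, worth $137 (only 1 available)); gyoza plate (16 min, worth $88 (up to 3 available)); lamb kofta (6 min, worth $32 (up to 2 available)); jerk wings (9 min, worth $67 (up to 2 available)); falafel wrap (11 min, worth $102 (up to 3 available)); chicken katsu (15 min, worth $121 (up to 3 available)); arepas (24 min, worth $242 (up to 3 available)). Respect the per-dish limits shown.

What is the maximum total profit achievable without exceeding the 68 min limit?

Taking the top-ratio dishes first gives loaded fries + smash burger + 2×arepas for 651 (66 min).
The 42 min tied up in loaded fries and smash burger and arepas is better spent on 2×mushroom risotto — total rises to 678 (68 min).
Every other selection either busts 68 min or exceeds an availability limit or fails to beat 678.

678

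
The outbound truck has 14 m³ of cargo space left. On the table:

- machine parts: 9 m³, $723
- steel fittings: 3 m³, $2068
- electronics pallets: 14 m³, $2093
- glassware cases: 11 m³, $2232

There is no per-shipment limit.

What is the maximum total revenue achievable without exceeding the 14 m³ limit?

8272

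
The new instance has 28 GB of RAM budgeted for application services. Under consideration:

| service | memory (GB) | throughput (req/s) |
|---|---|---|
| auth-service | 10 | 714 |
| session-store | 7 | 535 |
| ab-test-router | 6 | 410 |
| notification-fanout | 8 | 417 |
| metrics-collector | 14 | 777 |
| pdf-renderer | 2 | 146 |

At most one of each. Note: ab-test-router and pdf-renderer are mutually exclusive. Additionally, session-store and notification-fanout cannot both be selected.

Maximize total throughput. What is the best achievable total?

1722

Best packing: session-store + ab-test-router + metrics-collector — 27 GB, 1722 total.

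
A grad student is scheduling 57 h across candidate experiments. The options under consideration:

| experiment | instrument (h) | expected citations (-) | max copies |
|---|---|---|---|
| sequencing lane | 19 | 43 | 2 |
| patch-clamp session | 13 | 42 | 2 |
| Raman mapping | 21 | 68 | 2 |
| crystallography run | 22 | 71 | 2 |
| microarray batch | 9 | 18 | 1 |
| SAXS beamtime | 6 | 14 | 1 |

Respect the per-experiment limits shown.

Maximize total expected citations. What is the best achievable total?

184

Greedy by ratio would take patch-clamp session + 2×Raman mapping: 55 h used, total 178.
Replace 2×Raman mapping with 2×crystallography run: the trade gains 6 net, giving 184 at 57 h.
Every other selection either busts 57 h or exceeds an availability limit or fails to beat 184.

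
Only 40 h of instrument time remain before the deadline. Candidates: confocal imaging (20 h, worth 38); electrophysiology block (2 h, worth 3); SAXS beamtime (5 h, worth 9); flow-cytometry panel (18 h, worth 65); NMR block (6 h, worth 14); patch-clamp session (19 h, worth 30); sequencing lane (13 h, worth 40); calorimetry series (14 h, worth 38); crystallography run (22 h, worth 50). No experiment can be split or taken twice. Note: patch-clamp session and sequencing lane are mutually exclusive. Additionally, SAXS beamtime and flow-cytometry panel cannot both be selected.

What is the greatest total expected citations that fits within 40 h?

Best packing: electrophysiology block + flow-cytometry panel + NMR block + sequencing lane — 39 h, 122 total.
Runner-up electrophysiology block + flow-cytometry panel + NMR block + calorimetry series tops out at 120.

122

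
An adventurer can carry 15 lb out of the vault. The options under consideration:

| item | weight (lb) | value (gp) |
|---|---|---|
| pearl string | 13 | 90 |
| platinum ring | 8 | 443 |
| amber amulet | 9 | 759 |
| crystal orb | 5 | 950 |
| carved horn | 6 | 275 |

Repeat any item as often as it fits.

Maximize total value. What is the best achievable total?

2850

The ratio ordering already packs tightly: 3×crystal orb, 15 lb, 2850.
Every other selection either busts 15 lb or fails to beat 2850.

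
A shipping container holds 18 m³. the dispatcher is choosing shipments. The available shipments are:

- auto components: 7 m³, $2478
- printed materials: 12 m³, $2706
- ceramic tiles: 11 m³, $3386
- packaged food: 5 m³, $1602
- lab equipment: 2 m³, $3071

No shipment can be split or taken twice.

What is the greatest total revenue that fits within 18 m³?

8059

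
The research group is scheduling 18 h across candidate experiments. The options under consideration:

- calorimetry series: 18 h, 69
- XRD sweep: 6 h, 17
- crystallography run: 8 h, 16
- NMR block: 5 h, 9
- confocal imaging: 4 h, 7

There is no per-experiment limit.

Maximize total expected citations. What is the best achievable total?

Taking calorimetry series: 18 h used, 69 in expected citations.

69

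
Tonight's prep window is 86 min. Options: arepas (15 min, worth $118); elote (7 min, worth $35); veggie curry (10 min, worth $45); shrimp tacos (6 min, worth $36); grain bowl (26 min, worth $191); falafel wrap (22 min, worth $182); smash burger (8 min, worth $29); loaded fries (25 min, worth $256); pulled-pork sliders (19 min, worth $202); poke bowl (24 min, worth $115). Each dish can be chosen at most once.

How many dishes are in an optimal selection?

4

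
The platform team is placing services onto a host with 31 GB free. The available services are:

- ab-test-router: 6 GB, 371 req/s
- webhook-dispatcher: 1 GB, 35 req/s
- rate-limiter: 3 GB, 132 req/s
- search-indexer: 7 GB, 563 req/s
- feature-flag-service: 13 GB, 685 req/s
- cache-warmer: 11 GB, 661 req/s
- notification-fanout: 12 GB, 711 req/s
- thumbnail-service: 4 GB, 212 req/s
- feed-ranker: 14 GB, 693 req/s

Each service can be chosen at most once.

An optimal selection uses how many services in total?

4

The maximum throughput within 31 GB is 1970.
For example webhook-dispatcher + search-indexer + cache-warmer + notification-fanout achieves it, using 31 GB.
Any selection reaching 1970 contains exactly 4 services.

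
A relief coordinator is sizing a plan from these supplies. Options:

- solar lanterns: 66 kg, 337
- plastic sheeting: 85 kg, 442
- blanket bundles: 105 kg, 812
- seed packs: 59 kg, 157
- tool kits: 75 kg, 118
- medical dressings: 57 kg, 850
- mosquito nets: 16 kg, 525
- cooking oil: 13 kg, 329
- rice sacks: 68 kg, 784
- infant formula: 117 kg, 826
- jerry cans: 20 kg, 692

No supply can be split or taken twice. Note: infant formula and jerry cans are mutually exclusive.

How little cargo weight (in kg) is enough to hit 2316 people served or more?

Need the lightest bundle worth ≥ 2316.
medical dressings + mosquito nets + cooking oil + jerry cans reaches 2396 using 106 kg.
No combination under 106 kg hits 2316.

106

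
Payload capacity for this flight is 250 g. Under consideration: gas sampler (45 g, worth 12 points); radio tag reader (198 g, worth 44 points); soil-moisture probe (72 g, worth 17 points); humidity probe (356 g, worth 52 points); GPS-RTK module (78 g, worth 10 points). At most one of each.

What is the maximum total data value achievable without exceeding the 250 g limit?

56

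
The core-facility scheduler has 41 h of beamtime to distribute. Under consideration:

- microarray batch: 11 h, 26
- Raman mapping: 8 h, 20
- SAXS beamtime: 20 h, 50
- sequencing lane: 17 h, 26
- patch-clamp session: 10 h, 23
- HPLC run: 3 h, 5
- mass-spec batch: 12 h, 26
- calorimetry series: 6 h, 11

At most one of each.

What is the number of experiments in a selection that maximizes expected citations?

The maximum expected citations within 41 h is 99.
For example microarray batch + SAXS beamtime + patch-clamp session achieves it, using 41 h.
All optima have 3 experiments.

3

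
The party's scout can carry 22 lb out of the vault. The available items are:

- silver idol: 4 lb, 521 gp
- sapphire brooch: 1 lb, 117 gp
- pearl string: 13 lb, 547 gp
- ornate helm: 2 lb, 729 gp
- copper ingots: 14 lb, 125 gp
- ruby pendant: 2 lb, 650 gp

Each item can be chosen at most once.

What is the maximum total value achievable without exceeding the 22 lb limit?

2564

Taking silver idol + sapphire brooch + pearl string + ornate helm + ruby pendant: 22 lb used, 2564 in value.
Runner-up silver idol + pearl string + ornate helm + ruby pendant tops out at 2447.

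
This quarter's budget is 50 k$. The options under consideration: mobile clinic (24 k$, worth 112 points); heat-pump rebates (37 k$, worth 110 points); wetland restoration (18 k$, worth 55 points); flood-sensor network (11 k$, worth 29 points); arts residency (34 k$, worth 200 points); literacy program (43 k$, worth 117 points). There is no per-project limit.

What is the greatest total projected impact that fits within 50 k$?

229

Density check — arts residency 5.88, mobile clinic 4.67, wetland restoration 3.06 are the best per k$.
Flood-sensor network + arts residency uses 45 of the 50 k$ and totals 229.
That's the maximum — no swap from here does better than 229.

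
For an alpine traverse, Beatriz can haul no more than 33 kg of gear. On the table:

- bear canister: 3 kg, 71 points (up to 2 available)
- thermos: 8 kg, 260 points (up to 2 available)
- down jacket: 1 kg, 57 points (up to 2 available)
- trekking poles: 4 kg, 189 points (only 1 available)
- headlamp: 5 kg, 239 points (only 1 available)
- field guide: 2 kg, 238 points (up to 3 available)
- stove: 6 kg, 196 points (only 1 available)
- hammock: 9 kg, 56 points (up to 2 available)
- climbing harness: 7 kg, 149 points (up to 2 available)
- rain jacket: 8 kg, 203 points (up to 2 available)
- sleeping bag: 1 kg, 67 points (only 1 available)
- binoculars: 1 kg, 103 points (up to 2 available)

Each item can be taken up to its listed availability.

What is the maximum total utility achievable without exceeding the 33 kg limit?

A density-first pass picks 2×bear canister + 2×down jacket + trekking poles + headlamp + 3×field guide + stove + sleeping bag + 2×binoculars — 1867 at 32 kg.
Replace 2×bear canister and down jacket with thermos: the trade gains 61 net, giving 1928 at 33 kg.

1928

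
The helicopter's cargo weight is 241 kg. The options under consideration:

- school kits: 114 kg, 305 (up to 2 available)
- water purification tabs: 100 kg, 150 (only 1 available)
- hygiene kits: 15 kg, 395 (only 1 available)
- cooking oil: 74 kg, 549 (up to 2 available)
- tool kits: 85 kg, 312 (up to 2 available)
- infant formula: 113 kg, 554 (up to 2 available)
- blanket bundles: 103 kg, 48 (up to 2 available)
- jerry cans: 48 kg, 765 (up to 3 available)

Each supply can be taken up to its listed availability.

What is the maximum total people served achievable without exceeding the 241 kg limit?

Ranking by ratio (people served/kg): hygiene kits 26.33, jerry cans 15.94, cooking oil 7.42, infant formula 4.90.
Taking hygiene kits + cooking oil + 3×jerry cans: 233 kg used, 3239 in people served.
That's the maximum — no swap from here does better than 3239.

3239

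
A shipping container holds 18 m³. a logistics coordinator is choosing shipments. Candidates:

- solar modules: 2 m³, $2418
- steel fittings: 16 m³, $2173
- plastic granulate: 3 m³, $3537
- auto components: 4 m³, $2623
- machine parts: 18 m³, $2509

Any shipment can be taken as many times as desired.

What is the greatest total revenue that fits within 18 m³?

21762

9×solar modules uses 18 of the 18 m³ and totals 21762.
Nothing else within 18 m³ beats 21762.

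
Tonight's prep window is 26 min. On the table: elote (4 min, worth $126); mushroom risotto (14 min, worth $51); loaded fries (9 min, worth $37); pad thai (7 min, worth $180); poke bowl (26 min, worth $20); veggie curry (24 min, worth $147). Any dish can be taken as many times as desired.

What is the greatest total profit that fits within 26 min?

756

Best packing: 6×elote — 24 min, 756 total.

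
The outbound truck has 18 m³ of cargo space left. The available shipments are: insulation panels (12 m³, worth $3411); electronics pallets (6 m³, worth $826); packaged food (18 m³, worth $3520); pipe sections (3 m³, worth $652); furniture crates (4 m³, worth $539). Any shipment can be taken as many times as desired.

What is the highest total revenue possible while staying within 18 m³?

4715

The ratio ordering already packs tightly: insulation panels + 2×pipe sections, 18 m³, 4715.
Nothing else within 18 m³ beats 4715.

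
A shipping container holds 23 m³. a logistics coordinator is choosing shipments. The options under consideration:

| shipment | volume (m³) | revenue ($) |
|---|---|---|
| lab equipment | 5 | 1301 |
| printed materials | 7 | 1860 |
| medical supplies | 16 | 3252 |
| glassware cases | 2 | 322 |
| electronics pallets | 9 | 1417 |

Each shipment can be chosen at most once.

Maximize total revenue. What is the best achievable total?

Density check — printed materials 265.71, lab equipment 260.20, medical supplies 203.25, glassware cases 161.00 are the best per m³.
Taking the top-ratio shipments first gives lab equipment + printed materials + glassware cases + electronics pallets for 4900 (23 m³).
The 16 m³ tied up in lab equipment and glassware cases and electronics pallets is better spent on medical supplies — total rises to 5112 (23 m³).
Next best is lab equipment + printed materials + glassware cases + electronics pallets at 4900 (23 m³) — short by 212.

5112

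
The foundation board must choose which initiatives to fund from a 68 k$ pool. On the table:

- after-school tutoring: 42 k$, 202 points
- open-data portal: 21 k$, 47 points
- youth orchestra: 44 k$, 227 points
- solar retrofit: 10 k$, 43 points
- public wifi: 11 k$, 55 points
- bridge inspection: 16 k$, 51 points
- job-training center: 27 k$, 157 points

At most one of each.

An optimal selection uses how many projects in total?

3

Best achievable projected impact is 325.
One optimal bundle: youth orchestra + solar retrofit + public wifi (65 k$).
Every optimal selection uses 3 projects.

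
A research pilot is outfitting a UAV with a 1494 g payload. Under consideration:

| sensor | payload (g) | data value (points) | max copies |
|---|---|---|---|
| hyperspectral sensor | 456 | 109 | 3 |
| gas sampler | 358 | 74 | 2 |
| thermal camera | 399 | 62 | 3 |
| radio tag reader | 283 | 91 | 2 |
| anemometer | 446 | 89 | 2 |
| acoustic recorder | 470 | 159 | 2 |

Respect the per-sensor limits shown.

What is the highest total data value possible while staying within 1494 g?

450

By data value per g: acoustic recorder 0.34, radio tag reader 0.32, hyperspectral sensor 0.24 lead.
The ratio heuristic lands on radio tag reader + 2×acoustic recorder (409) but leaves 271 g idle.
Replace acoustic recorder with hyperspectral sensor + radio tag reader: the trade gains 41 net, giving 450 at 1492 g.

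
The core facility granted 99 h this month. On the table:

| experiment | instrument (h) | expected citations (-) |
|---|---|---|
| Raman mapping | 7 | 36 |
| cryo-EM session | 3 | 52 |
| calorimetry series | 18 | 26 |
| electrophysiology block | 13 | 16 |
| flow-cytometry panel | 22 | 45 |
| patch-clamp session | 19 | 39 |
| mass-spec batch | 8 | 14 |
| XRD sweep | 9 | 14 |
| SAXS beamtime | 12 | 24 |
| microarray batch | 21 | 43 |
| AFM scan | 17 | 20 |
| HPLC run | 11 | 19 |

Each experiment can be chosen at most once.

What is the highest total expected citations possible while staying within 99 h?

258

Taking the top-ratio experiments first gives Raman mapping + cryo-EM session + flow-cytometry panel + patch-clamp session + mass-spec batch + SAXS beamtime + microarray batch for 253 (92 h).
Replace mass-spec batch with HPLC run: the trade gains 5 net, giving 258 at 95 h.
The closest alternative, Raman mapping + cryo-EM session + calorimetry series + flow-cytometry panel + patch-clamp session + mass-spec batch + microarray batch, reaches only 255.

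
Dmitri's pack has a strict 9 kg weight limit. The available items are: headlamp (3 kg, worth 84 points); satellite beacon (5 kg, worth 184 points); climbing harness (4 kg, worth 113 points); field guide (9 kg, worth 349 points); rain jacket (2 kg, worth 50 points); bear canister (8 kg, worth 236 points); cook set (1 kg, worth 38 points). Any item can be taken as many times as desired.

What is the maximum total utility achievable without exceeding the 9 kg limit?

Field guide uses 9 of the 9 kg and totals 349.

349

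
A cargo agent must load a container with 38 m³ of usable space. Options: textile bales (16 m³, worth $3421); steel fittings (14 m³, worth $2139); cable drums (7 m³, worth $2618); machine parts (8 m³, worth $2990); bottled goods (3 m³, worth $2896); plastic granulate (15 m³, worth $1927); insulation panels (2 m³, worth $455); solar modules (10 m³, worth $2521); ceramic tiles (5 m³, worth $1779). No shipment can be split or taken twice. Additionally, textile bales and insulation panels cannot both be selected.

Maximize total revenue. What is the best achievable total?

13259

Taking cable drums + machine parts + bottled goods + insulation panels + solar modules + ceramic tiles: 35 m³ used, 13259 in revenue.
No other feasible combination exceeds 13259.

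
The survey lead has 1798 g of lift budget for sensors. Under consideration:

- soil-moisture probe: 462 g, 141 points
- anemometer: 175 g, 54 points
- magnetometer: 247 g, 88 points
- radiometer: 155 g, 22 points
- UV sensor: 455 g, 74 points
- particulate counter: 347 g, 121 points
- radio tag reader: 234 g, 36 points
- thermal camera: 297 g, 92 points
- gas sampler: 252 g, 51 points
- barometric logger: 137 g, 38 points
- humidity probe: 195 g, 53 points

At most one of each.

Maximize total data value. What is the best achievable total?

549

Greedy by ratio would take soil-moisture probe + anemometer + magnetometer + particulate counter + thermal camera + barometric logger: 1665 g used, total 534.
Replace barometric logger with humidity probe: the trade gains 15 net, giving 549 at 1723 g.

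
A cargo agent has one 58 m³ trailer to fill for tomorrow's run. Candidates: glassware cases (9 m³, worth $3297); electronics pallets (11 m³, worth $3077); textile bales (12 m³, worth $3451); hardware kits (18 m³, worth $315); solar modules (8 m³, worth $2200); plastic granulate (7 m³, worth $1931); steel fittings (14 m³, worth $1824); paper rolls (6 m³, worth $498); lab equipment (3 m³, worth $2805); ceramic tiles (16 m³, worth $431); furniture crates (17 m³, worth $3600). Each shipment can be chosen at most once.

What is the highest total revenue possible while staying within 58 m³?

17284

Greedy by ratio would take glassware cases + electronics pallets + textile bales + solar modules + plastic granulate + paper rolls + lab equipment: 56 m³ used, total 17259.
The 17 m³ tied up in electronics pallets and paper rolls is better spent on furniture crates — total rises to 17284 (56 m³).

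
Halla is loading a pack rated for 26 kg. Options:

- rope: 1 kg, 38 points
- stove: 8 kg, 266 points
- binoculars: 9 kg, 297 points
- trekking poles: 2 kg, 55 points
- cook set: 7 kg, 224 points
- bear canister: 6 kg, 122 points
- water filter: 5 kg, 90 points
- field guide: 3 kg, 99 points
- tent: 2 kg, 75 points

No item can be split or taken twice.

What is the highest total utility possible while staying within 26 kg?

The ratio heuristic lands on rope + stove + binoculars + trekking poles + field guide + tent (830) but leaves 1 kg idle.
The 6 kg tied up in rope and trekking poles and field guide is better spent on cook set — total rises to 862 (26 kg).
The closest alternative, stove + binoculars + trekking poles + cook set, reaches only 842.

862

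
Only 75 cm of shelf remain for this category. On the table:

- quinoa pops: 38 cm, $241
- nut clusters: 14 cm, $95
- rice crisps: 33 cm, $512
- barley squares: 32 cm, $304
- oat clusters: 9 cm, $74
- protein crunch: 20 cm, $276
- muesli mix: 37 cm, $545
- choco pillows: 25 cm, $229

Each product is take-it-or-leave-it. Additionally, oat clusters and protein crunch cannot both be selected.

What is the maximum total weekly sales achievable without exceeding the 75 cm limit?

1057

Taking rice crisps + muesli mix: 70 cm used, 1057 in weekly sales.
The closest alternative, nut clusters + protein crunch + muesli mix, reaches only 916.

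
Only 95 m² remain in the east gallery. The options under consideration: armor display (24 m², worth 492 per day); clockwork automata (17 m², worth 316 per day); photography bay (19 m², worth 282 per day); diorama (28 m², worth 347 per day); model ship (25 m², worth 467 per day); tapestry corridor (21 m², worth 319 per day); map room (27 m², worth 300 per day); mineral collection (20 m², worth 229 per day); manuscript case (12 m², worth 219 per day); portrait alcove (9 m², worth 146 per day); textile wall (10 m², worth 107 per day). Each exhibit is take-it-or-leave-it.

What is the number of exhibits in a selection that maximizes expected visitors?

5

Best achievable expected visitors is 1703.
One optimal bundle: armor display + clockwork automata + photography bay + model ship + portrait alcove (94 m²).
All optima have 5 exhibits.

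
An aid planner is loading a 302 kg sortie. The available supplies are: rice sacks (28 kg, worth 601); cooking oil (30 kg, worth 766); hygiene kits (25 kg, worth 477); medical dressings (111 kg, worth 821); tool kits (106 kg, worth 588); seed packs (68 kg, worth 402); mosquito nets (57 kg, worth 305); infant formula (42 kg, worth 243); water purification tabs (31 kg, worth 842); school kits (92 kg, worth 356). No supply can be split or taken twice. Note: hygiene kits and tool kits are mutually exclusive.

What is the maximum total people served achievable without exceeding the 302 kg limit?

3909

By people served per kg: water purification tabs 27.16, cooking oil 25.53, rice sacks 21.46 lead.
The ratio ordering already packs tightly: rice sacks + cooking oil + hygiene kits + medical dressings + seed packs + water purification tabs, 293 kg, 3909.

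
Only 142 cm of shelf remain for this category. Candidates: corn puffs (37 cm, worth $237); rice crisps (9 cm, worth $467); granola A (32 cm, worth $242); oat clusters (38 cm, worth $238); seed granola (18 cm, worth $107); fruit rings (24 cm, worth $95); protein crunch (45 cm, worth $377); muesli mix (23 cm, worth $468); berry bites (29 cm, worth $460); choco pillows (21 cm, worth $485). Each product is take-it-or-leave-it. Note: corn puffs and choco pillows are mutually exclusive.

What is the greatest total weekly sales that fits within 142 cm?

Rice crisps + protein crunch + muesli mix + berry bites + choco pillows uses 127 of the 142 cm and totals 2257.

2257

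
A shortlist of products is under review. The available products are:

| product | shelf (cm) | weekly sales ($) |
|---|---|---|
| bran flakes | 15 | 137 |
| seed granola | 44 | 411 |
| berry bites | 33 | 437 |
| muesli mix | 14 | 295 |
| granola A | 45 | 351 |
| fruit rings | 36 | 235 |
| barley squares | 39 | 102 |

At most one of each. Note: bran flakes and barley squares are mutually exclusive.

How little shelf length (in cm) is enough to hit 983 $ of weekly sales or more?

91

Need the lightest bundle worth ≥ 983.
seed granola + berry bites + muesli mix: 1143 weekly sales at 91 cm.
Below 91 cm the best achievable stays under 983.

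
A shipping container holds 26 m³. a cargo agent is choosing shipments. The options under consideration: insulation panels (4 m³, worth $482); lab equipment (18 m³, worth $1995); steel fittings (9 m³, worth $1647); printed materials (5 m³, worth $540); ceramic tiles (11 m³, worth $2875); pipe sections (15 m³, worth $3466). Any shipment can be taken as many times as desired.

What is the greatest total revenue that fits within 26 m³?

Density check — ceramic tiles 261.36, pipe sections 231.07, steel fittings 183.00 are the best per m³.
A density-first pass picks insulation panels + 2×ceramic tiles — 6232 at 26 m³.
The 15 m³ tied up in insulation panels and ceramic tiles is better spent on pipe sections — total rises to 6341 (26 m³).
Every other selection either busts 26 m³ or fails to beat 6341.

6341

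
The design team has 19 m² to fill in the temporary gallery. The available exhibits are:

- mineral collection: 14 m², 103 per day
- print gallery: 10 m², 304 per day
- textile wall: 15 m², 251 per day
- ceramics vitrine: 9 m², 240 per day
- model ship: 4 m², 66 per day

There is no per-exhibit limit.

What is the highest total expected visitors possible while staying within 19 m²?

544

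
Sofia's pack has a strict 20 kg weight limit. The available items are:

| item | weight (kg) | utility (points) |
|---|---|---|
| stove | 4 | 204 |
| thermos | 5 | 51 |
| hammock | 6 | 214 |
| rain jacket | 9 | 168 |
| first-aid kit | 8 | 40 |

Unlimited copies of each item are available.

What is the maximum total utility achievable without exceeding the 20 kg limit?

1020

5×stove uses 20 of the 20 kg and totals 1020.
That's the maximum — no swap from here does better than 1020.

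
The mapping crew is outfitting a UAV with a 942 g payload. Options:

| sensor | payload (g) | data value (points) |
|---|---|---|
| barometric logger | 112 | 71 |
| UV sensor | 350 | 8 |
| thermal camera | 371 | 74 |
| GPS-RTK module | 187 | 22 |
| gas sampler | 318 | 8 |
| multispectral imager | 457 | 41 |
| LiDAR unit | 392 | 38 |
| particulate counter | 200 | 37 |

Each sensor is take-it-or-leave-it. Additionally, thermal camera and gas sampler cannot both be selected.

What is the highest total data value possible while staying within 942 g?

Barometric logger + thermal camera + GPS-RTK module + particulate counter uses 870 of the 942 g and totals 204.

204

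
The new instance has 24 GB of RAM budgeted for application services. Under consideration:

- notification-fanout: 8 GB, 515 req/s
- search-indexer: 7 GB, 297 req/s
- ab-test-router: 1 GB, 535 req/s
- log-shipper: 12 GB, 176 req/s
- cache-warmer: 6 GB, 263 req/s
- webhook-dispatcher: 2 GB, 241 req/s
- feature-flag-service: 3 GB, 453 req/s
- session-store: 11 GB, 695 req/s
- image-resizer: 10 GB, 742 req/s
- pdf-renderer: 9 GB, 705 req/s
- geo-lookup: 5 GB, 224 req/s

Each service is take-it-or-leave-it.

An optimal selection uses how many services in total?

5

The maximum throughput within 24 GB is 2486.
notification-fanout + ab-test-router + webhook-dispatcher + feature-flag-service + image-resizer hits 2486 at 24 GB.
Any selection reaching 2486 contains exactly 5 services.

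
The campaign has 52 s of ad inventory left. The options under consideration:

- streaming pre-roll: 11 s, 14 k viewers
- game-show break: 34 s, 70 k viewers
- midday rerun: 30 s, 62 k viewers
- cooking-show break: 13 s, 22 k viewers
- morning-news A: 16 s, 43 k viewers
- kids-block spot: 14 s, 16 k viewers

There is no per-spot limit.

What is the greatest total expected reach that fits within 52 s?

By expected reach per s: morning-news A 2.69, midday rerun 2.07, game-show break 2.06, cooking-show break 1.69 lead.
3×morning-news A uses 48 of the 52 s and totals 129.
Nothing else within 52 s beats 129.

129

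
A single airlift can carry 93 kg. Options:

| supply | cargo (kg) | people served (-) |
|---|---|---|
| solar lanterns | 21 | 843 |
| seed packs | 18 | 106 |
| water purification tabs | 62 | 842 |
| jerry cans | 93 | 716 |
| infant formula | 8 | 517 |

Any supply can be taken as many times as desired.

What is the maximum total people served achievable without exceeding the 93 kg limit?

By people served per kg: infant formula 64.62, solar lanterns 40.14, water purification tabs 13.58, jerry cans 7.70 lead.
Taking 11×infant formula: 88 kg used, 5687 in people served.
No other feasible combination exceeds 5687.

5687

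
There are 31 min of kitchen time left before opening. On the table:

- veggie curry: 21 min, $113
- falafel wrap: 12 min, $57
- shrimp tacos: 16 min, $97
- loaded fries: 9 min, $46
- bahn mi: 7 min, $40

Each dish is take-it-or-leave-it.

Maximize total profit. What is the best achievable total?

159

The ratio heuristic lands on shrimp tacos + bahn mi (137) but leaves 8 min idle.
The 23 min tied up in shrimp tacos and bahn mi is better spent on veggie curry + loaded fries — total rises to 159 (30 min).
The closest alternative, falafel wrap + shrimp tacos, reaches only 154.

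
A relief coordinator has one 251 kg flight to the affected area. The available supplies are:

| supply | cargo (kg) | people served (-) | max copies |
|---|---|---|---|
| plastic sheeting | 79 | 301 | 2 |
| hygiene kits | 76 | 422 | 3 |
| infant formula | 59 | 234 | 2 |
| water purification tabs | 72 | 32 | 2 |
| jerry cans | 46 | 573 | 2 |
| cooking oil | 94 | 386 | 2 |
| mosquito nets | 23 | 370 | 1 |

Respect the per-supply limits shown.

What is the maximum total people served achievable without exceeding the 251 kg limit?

2172

Best packing: hygiene kits + infant formula + 2×jerry cans + mosquito nets — 250 kg, 2172 total.
That's the maximum — no swap from here does better than 2172.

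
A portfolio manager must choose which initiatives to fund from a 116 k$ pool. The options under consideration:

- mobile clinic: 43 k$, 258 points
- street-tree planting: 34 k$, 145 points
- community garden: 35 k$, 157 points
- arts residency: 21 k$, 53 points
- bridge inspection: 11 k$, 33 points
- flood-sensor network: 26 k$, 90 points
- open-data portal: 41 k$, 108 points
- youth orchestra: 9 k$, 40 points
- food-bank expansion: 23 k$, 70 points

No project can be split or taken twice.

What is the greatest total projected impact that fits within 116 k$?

560

By projected impact per k$: mobile clinic 6.00, community garden 4.49, youth orchestra 4.44, street-tree planting 4.26 lead.
A density-first pass picks mobile clinic + community garden + flood-sensor network + youth orchestra — 545 at 113 k$.
Replace flood-sensor network and youth orchestra with street-tree planting: the trade gains 15 net, giving 560 at 112 k$.
No other feasible combination exceeds 560.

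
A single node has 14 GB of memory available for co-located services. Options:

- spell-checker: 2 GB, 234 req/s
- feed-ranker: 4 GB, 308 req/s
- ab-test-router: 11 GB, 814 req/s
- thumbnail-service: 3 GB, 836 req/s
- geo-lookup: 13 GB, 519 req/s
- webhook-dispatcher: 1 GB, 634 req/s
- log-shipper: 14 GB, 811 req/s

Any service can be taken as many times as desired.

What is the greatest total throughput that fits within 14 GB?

8876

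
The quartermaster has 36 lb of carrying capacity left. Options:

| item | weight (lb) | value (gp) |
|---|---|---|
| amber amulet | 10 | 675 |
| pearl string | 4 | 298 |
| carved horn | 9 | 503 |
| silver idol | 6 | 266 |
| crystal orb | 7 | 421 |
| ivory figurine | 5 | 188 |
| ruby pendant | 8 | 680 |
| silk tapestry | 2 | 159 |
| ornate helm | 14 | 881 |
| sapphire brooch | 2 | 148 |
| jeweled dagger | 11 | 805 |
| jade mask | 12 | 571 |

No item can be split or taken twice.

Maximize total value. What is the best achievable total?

Taking the top-ratio items first gives pearl string + crystal orb + ruby pendant + silk tapestry + sapphire brooch + jeweled dagger for 2511 (34 lb).
Dropping crystal orb and sapphire brooch frees 9 lb; slotting in amber amulet (10 lb) lifts the total to 2617 at 35 lb.

2617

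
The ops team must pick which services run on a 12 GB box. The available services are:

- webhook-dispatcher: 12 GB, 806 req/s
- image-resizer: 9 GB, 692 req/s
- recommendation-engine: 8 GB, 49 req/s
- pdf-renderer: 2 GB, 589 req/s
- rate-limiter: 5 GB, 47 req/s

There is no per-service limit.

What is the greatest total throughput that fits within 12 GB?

Ranking by ratio (throughput/GB): pdf-renderer 294.50, image-resizer 76.89, webhook-dispatcher 67.17.
Taking 6×pdf-renderer: 12 GB used, 3534 in throughput.
Nothing else within 12 GB beats 3534.

3534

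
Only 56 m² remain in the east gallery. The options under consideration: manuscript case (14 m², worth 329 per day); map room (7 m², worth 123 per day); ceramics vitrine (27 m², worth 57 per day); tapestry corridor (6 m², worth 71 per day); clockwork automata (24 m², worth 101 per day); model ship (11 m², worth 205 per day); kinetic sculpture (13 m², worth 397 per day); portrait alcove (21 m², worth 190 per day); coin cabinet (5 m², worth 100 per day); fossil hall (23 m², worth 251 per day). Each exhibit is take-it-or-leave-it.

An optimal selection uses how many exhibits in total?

The maximum expected visitors within 56 m² is 1225.
For example manuscript case + map room + tapestry corridor + model ship + kinetic sculpture + coin cabinet achieves it, using 56 m².
Any selection reaching 1225 contains exactly 6 exhibits.

6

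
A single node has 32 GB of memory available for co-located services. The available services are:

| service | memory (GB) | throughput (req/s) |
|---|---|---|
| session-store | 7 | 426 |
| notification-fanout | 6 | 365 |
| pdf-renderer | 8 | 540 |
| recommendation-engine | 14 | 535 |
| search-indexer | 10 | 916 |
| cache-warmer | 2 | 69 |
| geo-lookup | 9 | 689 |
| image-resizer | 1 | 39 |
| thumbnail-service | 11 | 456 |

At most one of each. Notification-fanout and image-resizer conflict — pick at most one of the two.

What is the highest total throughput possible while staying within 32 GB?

2396

Taking the top-ratio services first gives pdf-renderer + search-indexer + cache-warmer + geo-lookup + image-resizer for 2253 (30 GB).
Reworking the packing: session-store + notification-fanout + search-indexer + geo-lookup uses 32 GB and improves the total to 2396.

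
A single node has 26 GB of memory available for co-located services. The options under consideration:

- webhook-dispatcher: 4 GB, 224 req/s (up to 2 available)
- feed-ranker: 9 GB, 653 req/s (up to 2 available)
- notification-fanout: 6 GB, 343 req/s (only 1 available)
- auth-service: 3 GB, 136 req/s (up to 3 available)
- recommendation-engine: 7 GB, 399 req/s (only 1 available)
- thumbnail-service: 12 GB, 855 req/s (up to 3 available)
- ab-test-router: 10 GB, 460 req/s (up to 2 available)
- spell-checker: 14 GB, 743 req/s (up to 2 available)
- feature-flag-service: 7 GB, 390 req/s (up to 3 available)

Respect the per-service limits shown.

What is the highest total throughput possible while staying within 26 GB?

The ratio heuristic lands on 2×feed-ranker + notification-fanout (1649) but leaves 2 GB idle.
The 6 GB tied up in notification-fanout is better spent on 2×webhook-dispatcher — total rises to 1754 (26 GB).

1754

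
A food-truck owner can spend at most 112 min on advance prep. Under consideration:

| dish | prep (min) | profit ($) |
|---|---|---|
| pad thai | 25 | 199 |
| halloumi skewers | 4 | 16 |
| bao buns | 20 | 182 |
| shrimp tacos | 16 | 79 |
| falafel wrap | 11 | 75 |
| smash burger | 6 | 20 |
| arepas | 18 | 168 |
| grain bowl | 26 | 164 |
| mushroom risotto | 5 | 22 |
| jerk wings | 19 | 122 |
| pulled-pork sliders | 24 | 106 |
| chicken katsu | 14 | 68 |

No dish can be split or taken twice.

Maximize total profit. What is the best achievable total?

851

Density check — arepas 9.33, bao buns 9.10, pad thai 7.96, falafel wrap 6.82 are the best per min.
Greedy by ratio would take pad thai + bao buns + shrimp tacos + falafel wrap + arepas + jerk wings: 109 min used, total 825.
Dropping shrimp tacos and falafel wrap frees 27 min; slotting in halloumi skewers + grain bowl (30 min) lifts the total to 851 at 112 min.
No other feasible combination exceeds 851.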